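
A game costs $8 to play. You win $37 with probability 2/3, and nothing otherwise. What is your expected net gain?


E[gain] = (37-8)×2/3 + (-8)×1/3
= 58/3 - 8/3 = 50/3

Expected net gain = $50/3 ≈ $16.67


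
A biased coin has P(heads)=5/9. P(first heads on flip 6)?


Geometric: P(X=6) = (1-p)^(k-1)×p = (4/9)^5×5/9 = 5120/531441

P(X=6) = 5120/531441 ≈ 0.96%


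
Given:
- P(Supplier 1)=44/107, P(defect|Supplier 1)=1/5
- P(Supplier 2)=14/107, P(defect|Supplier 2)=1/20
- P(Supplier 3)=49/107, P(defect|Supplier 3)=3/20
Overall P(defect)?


P(B) = Σ P(B|Aᵢ)×P(Aᵢ)
  1/5×44/107 = 44/535
  1/20×14/107 = 7/1070
  3/20×49/107 = 147/2140
Sum = 337/2140

P(defect) = 337/2140 ≈ 15.75%


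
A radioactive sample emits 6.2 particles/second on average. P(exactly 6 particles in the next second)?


Poisson(λ=6.2): P(X=6) = e^(-λ)×λ^k/k!
= e^(-6.2) × 6.2^6 / 6!
≈ 0.002029430636 × 56800.235584 / 720 ≈ 0.160100

P(X=6) ≈ 0.160100 ≈ 16.01%


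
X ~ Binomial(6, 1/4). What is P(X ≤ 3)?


P(X ≤ 3) = Σ P(X=i) for i=0..3
P(X=0) = 729/4096
P(X=1) = 729/2048
P(X=2) = 1215/4096
P(X=3) = 135/1024
Sum = 1971/2048

P(X ≤ 3) = 1971/2048 ≈ 96.24%


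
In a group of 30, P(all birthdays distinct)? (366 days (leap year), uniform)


P(all different) = Π(366-i)/366 for i=0..29
= (366/366)×(365/366)×...×(337/366)
= 0.294697

P ≈ 0.2947 ≈ 29.47%


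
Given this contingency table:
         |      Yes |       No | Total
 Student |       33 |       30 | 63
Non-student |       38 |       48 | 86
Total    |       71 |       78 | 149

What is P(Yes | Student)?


P(Yes | Student) = 33/(33+30) = 33/63 = 11/21

P(Yes|Student) = 11/21 ≈ 52.38%


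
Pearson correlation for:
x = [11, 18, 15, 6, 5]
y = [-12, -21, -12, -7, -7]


n=5, Σx=55, Σy=-59, Σxy=-767, Σx²=731, Σy²=827
r = (5×(-767) - 55×(-59))/√((5×731 - 55²)(5×827 - (-59)²))
= -590/√(630×654) = -590/√412020 ≈ -590/641.8878 ≈ -0.9192

r ≈ -0.9192


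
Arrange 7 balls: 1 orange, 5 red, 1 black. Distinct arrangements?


7!/(1!×5!×1!) = 42

42


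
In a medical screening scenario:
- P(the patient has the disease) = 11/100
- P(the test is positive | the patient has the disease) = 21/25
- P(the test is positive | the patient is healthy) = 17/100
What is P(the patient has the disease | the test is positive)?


Using Bayes' theorem:
P(A|B) = P(B|A)·P(A) / P(B)

P(the test is positive) = 21/25 × 11/100 + 17/100 × 89/100
= 231/2500 + 1513/10000 = 2437/10000

P(the patient has the disease|the test is positive) = (231/2500) / (2437/10000) = 924/2437

P(the patient has the disease|the test is positive) = 924/2437 ≈ 37.92%


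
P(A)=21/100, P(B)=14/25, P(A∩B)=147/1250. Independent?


P(A)×P(B) = 147/1250
P(A∩B) = 147/1250
Equal ✓ → Independent

Yes, independent


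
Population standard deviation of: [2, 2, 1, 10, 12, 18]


Mean = 45/6 = 15/2
  (2-15/2)²=121/4
  (2-15/2)²=121/4
  (1-15/2)²=169/4
  (10-15/2)²=25/4
  (12-15/2)²=81/4
  (18-15/2)²=441/4
Σ(x-μ)² = 479/2
σ² = (479/2)/6 = 479/12

σ = √(479/12) ≈ 6.3180


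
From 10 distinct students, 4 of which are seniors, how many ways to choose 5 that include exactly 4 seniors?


Choose 4 of the 4 seniors and 1 of the other 6 students:
C(4,4)×C(6,1) = 1×6 = 6

6


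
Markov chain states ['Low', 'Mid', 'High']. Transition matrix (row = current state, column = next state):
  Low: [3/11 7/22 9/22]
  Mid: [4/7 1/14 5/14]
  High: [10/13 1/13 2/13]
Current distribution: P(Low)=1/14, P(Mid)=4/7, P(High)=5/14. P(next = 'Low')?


P(next=Low) = Σᵢ P(now=i)×P(i→Low)
= 1/14×3/11 + 4/7×4/7 + 5/14×10/13
= 3/154 + 16/49 + 25/91 = 8699/14014

P = 8699/14014 ≈ 0.6207


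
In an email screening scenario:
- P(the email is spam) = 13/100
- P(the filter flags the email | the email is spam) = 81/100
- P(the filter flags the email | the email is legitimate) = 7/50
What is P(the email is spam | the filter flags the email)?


Using Bayes' theorem:
P(A|B) = P(B|A)·P(A) / P(B)

P(the filter flags the email) = 81/100 × 13/100 + 7/50 × 87/100
= 1053/10000 + 609/5000 = 2271/10000

P(the email is spam|the filter flags the email) = (1053/10000) / (2271/10000) = 351/757

P(the email is spam|the filter flags the email) = 351/757 ≈ 46.37%


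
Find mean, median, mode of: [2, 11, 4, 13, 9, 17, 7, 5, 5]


Sorted: [2, 4, 5, 5, 7, 9, 11, 13, 17]
Mean = 73/9
Median = 7
Freq: {2: 1, 11: 1, 4: 1, 13: 1, 9: 1, 17: 1, 7: 1, 5: 2}
Mode: [5]

Mean=73/9, Median=7, Mode=5


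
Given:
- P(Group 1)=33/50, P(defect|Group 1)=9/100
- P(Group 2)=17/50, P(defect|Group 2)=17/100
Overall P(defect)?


P(B) = Σ P(B|Aᵢ)×P(Aᵢ)
  9/100×33/50 = 297/5000
  17/100×17/50 = 289/5000
Sum = 293/2500

P(defect) = 293/2500 ≈ 11.72%


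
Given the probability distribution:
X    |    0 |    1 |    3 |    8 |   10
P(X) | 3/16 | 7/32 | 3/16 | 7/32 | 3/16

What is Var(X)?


E[X] = 141/32
E[X²] = 1109/32
Var(X) = E[X²] - (E[X])² = 1109/32 - 19881/1024 = 15607/1024

Var(X) = 15607/1024 ≈ 15.2412


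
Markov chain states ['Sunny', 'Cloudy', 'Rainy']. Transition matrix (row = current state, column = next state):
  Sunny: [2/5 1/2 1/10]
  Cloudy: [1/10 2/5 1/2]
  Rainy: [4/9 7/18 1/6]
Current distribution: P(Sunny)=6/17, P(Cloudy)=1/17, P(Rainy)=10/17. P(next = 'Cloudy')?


P(next=Cloudy) = Σᵢ P(now=i)×P(i→Cloudy)
= 6/17×1/2 + 1/17×2/5 + 10/17×7/18
= 3/17 + 2/85 + 35/153 = 328/765

P = 328/765 ≈ 0.4288


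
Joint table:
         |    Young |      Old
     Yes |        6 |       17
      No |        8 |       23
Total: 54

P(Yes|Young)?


P(Yes|Young) = 6/(6+8) = 6/14 = 3/7

P = 3/7 ≈ 42.86%


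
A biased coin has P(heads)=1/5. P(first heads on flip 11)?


Geometric: P(X=11) = (1-p)^(k-1)×p = (4/5)^10×1/5 = 1048576/48828125

P(X=11) = 1048576/48828125 ≈ 2.15%


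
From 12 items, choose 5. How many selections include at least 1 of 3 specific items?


Complement: C(12,5) - C(9,5) = 792 - 126 = 666

666


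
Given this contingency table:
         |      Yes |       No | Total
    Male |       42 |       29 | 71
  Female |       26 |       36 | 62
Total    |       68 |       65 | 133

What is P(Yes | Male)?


P(Yes | Male) = 42/(42+29) = 42/71

P(Yes|Male) = 42/71 ≈ 59.15%


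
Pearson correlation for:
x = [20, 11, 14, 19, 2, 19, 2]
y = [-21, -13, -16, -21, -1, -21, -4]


n=7, Σx=87, Σy=-97, Σxy=-1595, Σx²=1447, Σy²=1765
r = (7×(-1595) - 87×(-97))/√((7×1447 - 87²)(7×1765 - (-97)²))
= -2726/√(2560×2946) = -2726/√7541760 ≈ -2726/2746.2265 ≈ -0.9926

r ≈ -0.9926


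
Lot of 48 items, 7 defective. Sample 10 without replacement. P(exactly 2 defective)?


Hypergeometric: C(7,2)×C(41,8)/C(48,10)
= 21×95548245/6540715896 = 1254855/4090504

P(X=2) = 1254855/4090504 ≈ 30.68%


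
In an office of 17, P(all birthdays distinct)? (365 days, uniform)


P(all different) = Π(365-i)/365 for i=0..16
= (365/365)×(364/365)×...×(349/365)
= 0.684992

P ≈ 0.6850 ≈ 68.50%


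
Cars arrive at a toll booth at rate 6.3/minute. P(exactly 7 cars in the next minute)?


Poisson(λ=6.3): P(X=7) = e^(-λ)×λ^k/k!
= e^(-6.3) × 6.3^7 / 7!
≈ 0.001836304777 × 393898.063917 / 5040 ≈ 0.143515

P(X=7) ≈ 0.143515 ≈ 14.35%


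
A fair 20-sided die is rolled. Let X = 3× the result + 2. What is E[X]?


E[die] = (1+20)/2 = 21/2
E[X] = 3×21/2 + 2 = 67/2

E[X] = 67/2


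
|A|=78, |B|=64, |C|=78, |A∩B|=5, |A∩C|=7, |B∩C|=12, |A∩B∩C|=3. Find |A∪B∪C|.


|A∪B∪C| = 78+64+78-5-7-12+3 = 199

|A∪B∪C| = 199


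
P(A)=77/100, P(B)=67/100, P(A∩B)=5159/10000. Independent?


P(A)×P(B) = 5159/10000
P(A∩B) = 5159/10000
Equal ✓ → Independent

Yes, independent


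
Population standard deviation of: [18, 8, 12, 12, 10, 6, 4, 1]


Mean = 71/8
  (18-71/8)²=5329/64
  (8-71/8)²=49/64
  (12-71/8)²=625/64
  (12-71/8)²=625/64
  (10-71/8)²=81/64
  (6-71/8)²=529/64
  (4-71/8)²=1521/64
  (1-71/8)²=3969/64
Σ(x-μ)² = 1591/8
σ² = (1591/8)/8 = 1591/64

σ = √(1591/64) ≈ 4.9859


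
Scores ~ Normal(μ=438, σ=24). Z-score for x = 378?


z = (x - μ)/σ = (378 - 438)/24 = -2.5

z = -2.5


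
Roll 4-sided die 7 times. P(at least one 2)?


P(no 2)^7 = (3/4)^7 = 2187/16384
P(≥1) = 1 - 2187/16384 = 14197/16384

P = 14197/16384 ≈ 86.65%


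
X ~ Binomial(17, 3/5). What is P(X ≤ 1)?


P(X ≤ 1) = Σ P(X=i) for i=0..1
P(X=0) = 131072/762939453125
P(X=1) = 3342336/762939453125
Sum = 3473408/762939453125

P(X ≤ 1) = 3473408/762939453125 ≈ 0.00%


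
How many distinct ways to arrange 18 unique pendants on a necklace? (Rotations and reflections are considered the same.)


Free circular arrangements: rotations and reflections both identified.
(n-1)!/2 = 17!/2 = 355687428096000/2 = 177843714048000

177843714048000


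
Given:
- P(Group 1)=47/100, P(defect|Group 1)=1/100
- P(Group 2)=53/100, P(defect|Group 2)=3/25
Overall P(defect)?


P(B) = Σ P(B|Aᵢ)×P(Aᵢ)
  1/100×47/100 = 47/10000
  3/25×53/100 = 159/2500
Sum = 683/10000

P(defect) = 683/10000 ≈ 6.83%


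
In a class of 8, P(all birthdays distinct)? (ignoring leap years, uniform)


P(all different) = Π(365-i)/365 for i=0..7
= (365/365)×(364/365)×...×(358/365)
= 0.925665

P ≈ 0.9257 ≈ 92.57%


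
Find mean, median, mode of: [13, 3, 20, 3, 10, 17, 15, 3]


Sorted: [3, 3, 3, 10, 13, 15, 17, 20]
Mean = 84/8 = 21/2
Median = 23/2
Freq: {13: 1, 3: 3, 20: 1, 10: 1, 17: 1, 15: 1}
Mode: [3]

Mean=21/2, Median=23/2, Mode=3


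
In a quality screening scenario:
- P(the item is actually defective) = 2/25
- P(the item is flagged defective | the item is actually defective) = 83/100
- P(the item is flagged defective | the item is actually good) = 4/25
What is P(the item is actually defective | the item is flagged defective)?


Using Bayes' theorem:
P(A|B) = P(B|A)·P(A) / P(B)

P(the item is flagged defective) = 83/100 × 2/25 + 4/25 × 23/25
= 83/1250 + 92/625 = 267/1250

P(the item is actually defective|the item is flagged defective) = (83/1250) / (267/1250) = 83/267

P(the item is actually defective|the item is flagged defective) = 83/267 ≈ 31.09%


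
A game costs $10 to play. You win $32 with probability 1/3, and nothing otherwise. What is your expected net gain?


E[gain] = (32-10)×1/3 + (-10)×2/3
= 22/3 - 20/3 = 2/3

Expected net gain = $2/3 ≈ $0.67


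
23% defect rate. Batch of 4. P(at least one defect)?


P(all good) = (77/100)^4 = 35153041/100000000
P(≥1 defect) = 64846959/100000000

P = 64846959/100000000 ≈ 64.85%


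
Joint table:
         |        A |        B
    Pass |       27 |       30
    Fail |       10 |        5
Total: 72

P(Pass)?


P(Pass) = (27+30)/72 = 57/72 = 19/24

P(Pass) = 19/24 ≈ 79.17%


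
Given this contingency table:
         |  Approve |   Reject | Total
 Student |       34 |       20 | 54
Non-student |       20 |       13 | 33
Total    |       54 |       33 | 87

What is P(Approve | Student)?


P(Approve | Student) = 34/(34+20) = 34/54 = 17/27

P(Approve|Student) = 17/27 ≈ 62.96%


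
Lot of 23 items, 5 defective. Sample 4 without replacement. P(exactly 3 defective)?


Hypergeometric: C(5,3)×C(18,1)/C(23,4)
= 10×18/8855 = 36/1771

P(X=3) = 36/1771 ≈ 2.03%


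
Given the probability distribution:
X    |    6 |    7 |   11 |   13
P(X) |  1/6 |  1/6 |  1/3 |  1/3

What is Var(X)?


E[X] = 61/6
E[X²] = 665/6
Var(X) = E[X²] - (E[X])² = 665/6 - 3721/36 = 269/36

Var(X) = 269/36 ≈ 7.4722


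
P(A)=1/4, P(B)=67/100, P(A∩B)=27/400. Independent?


P(A)×P(B) = 67/400
P(A∩B) = 27/400
Not equal → NOT independent

No, not independent


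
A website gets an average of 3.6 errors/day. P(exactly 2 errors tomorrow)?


Poisson(λ=3.6): P(X=2) = e^(-λ)×λ^k/k!
= e^(-3.6) × 3.6^2 / 2!
≈ 0.02732372245 × 12.96 / 2 ≈ 0.177058

P(X=2) ≈ 0.177058 ≈ 17.71%


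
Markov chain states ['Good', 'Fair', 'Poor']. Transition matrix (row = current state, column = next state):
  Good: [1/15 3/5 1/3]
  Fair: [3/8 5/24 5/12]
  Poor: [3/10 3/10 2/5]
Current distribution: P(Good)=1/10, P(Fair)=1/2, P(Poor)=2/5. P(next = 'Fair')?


P(next=Fair) = Σᵢ P(now=i)×P(i→Fair)
= 1/10×3/5 + 1/2×5/24 + 2/5×3/10
= 3/50 + 5/48 + 3/25 = 341/1200

P = 341/1200 ≈ 0.2842


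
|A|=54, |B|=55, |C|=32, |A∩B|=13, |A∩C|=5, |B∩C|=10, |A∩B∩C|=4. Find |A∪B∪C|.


|A∪B∪C| = 54+55+32-13-5-10+4 = 117

|A∪B∪C| = 117


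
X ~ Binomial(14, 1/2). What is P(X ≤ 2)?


P(X ≤ 2) = Σ P(X=i) for i=0..2
P(X=0) = 1/16384
P(X=1) = 7/8192
P(X=2) = 91/16384
Sum = 53/8192

P(X ≤ 2) = 53/8192 ≈ 0.65%


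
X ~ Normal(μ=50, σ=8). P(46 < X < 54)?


z₁=(46-50)/8=-0.5, z₂=(54-50)/8=0.5
P = Φ(0.5) - Φ(-0.5) = 0.691462 - 0.308538 = 0.382924 ≈ 0.3829

P(46 < X < 54) ≈ 0.3829


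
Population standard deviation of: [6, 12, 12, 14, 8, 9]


Mean = 61/6
  (6-61/6)²=625/36
  (12-61/6)²=121/36
  (12-61/6)²=121/36
  (14-61/6)²=529/36
  (8-61/6)²=169/36
  (9-61/6)²=49/36
Σ(x-μ)² = 269/6
σ² = (269/6)/6 = 269/36

σ = √(269/36) ≈ 2.7335


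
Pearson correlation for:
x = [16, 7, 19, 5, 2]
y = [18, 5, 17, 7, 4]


n=5, Σx=49, Σy=51, Σxy=689, Σx²=695, Σy²=703
r = (5×689 - 49×51)/√((5×695 - 49²)(5×703 - 51²))
= 946/√(1074×914) = 946/√981636 ≈ 946/990.7755 ≈ 0.9548

r ≈ 0.9548


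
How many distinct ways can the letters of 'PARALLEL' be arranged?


Letters: 8, freq: {'P': 1, 'A': 2, 'R': 1, 'L': 3, 'E': 1}
8!/(1!×2!×1!×3!×1!) = 40320/12 = 3360

3360


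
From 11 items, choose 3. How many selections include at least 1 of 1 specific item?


Complement: C(11,3) - C(10,3) = 165 - 120 = 45

45


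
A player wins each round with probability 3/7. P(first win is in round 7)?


Geometric: P(X=7) = (1-p)^(k-1)×p = (4/7)^6×3/7 = 12288/823543

P(X=7) = 12288/823543 ≈ 1.49%


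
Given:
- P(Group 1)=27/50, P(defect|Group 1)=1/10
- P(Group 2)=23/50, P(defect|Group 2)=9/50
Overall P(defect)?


P(B) = Σ P(B|Aᵢ)×P(Aᵢ)
  1/10×27/50 = 27/500
  9/50×23/50 = 207/2500
Sum = 171/1250

P(defect) = 171/1250 ≈ 13.68%


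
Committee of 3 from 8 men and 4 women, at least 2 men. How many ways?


Count by #men:
  2M,1W: C(8,2)×C(4,1)=112
  3M,0W: C(8,3)×C(4,0)=56
Total = 168

168


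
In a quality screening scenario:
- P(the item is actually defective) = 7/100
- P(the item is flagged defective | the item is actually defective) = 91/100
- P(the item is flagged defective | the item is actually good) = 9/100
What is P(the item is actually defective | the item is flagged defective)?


Using Bayes' theorem:
P(A|B) = P(B|A)·P(A) / P(B)

P(the item is flagged defective) = 91/100 × 7/100 + 9/100 × 93/100
= 637/10000 + 837/10000 = 737/5000

P(the item is actually defective|the item is flagged defective) = (637/10000) / (737/5000) = 637/1474

P(the item is actually defective|the item is flagged defective) = 637/1474 ≈ 43.22%


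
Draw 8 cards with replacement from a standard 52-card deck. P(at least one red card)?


P(not a red card) = 26/52 = 1/2
P(none in 8 draws) = (1/2)^8 = 1/256
P(≥1 red card) = 1 - 1/256 = 255/256

P = 255/256 ≈ 99.61%


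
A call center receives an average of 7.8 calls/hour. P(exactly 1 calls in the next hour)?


Poisson(λ=7.8): P(X=1) = e^(-λ)×λ^k/k!
= e^(-7.8) × 7.8^1 / 1!
≈ 0.000409734979 × 7.8 / 1 ≈ 0.003196

P(X=1) ≈ 0.003196 ≈ 0.32%


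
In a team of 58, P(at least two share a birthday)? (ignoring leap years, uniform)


P(all different) = Π(365-i)/365 for i=0..57
= 0.008335
P(match) = 1 - 0.008335 = 0.991665

P ≈ 0.9917 ≈ 99.17%


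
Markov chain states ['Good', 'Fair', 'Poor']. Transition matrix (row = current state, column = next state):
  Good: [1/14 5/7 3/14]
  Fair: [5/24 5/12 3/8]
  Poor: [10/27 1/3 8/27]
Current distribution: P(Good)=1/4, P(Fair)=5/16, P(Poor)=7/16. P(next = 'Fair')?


P(next=Fair) = Σᵢ P(now=i)×P(i→Fair)
= 1/4×5/7 + 5/16×5/12 + 7/16×1/3
= 5/28 + 25/192 + 7/48 = 611/1344

P = 611/1344 ≈ 0.4546


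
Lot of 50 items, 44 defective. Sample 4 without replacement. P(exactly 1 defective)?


Hypergeometric: C(44,1)×C(6,3)/C(50,4)
= 44×20/230300 = 44/11515

P(X=1) = 44/11515 ≈ 0.38%


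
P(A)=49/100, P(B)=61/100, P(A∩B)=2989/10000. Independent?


P(A)×P(B) = 2989/10000
P(A∩B) = 2989/10000
Equal ✓ → Independent

Yes, independent


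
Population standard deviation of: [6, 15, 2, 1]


Mean = 24/4 = 6
  (6-6)²=0
  (15-6)²=81
  (2-6)²=16
  (1-6)²=25
Σ(x-μ)² = 122
σ² = 122/4 = 61/2

σ = √(61/2) ≈ 5.5227


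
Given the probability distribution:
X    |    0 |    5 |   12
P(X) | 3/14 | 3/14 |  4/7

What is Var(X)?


E[X] = 111/14
E[X²] = 1227/14
Var(X) = E[X²] - (E[X])² = 1227/14 - 12321/196 = 4857/196

Var(X) = 4857/196 ≈ 24.7806


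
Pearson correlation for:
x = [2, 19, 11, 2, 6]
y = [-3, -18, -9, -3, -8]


n=5, Σx=40, Σy=-41, Σxy=-501, Σx²=526, Σy²=487
r = (5×(-501) - 40×(-41))/√((5×526 - 40²)(5×487 - (-41)²))
= -865/√(1030×754) = -865/√776620 ≈ -865/881.2605 ≈ -0.9815

r ≈ -0.9815


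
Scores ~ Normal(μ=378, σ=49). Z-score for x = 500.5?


z = (x - μ)/σ = (500.5 - 378)/49 = 2.5

z = 2.5


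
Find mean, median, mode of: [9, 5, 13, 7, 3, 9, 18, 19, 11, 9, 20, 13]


Sorted: [3, 5, 7, 9, 9, 9, 11, 13, 13, 18, 19, 20]
Mean = 136/12 = 34/3
Median = 10
Freq: {9: 3, 5: 1, 13: 2, 7: 1, 3: 1, 18: 1, 19: 1, 11: 1, 20: 1}
Mode: [9]

Mean=34/3, Median=10, Mode=9


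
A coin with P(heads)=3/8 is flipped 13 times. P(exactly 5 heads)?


Binomial: P(X=5) = C(13,5)×p^5×(1-p)^8
= 1287 × 243/32768 × 390625/16777216 = 122164453125/549755813888

P(X=5) = 122164453125/549755813888 ≈ 22.22%


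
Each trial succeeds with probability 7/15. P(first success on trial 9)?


Geometric: P(X=9) = (1-p)^(k-1)×p = (8/15)^8×7/15 = 117440512/38443359375

P(X=9) = 117440512/38443359375 ≈ 0.31%


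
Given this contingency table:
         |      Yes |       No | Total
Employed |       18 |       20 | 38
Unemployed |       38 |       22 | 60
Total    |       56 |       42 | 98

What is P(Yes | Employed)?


P(Yes | Employed) = 18/(18+20) = 18/38 = 9/19

P(Yes|Employed) = 9/19 ≈ 47.37%


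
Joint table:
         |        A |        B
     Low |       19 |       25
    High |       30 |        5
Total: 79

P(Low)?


P(Low) = (19+25)/79 = 44/79

P(Low) = 44/79 ≈ 55.70%


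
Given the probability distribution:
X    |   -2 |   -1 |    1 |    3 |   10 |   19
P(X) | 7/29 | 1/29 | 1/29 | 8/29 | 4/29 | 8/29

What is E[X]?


E[X] = Σ x·P(X=x)
= (-2)×(7/29) + (-1)×(1/29) + (1)×(1/29) + (3)×(8/29) + (10)×(4/29) + (19)×(8/29)
= 202/29

E[X] = 202/29


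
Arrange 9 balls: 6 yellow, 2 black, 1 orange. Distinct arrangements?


9!/(6!×2!×1!) = 252

252


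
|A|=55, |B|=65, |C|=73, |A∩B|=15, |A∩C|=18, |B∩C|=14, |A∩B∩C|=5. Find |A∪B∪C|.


|A∪B∪C| = 55+65+73-15-18-14+5 = 151

|A∪B∪C| = 151


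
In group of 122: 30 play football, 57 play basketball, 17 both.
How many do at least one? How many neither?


|A∪B| = 30+57-17 = 70
Neither = 122-70 = 52

At least one: 70; Neither: 52


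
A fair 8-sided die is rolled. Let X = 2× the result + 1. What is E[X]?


E[die] = (1+8)/2 = 9/2
E[X] = 2×9/2 + 1 = 10

E[X] = 10


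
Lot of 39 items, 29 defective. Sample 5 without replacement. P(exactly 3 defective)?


Hypergeometric: C(29,3)×C(10,2)/C(39,5)
= 3654×45/575757 = 2610/9139

P(X=3) = 2610/9139 ≈ 28.56%


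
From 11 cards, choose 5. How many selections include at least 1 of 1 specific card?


Complement: C(11,5) - C(10,5) = 462 - 252 = 210

210


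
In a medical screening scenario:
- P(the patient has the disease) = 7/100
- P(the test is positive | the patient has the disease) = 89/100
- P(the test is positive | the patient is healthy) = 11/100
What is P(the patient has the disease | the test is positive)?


Using Bayes' theorem:
P(A|B) = P(B|A)·P(A) / P(B)

P(the test is positive) = 89/100 × 7/100 + 11/100 × 93/100
= 623/10000 + 1023/10000 = 823/5000

P(the patient has the disease|the test is positive) = (623/10000) / (823/5000) = 623/1646

P(the patient has the disease|the test is positive) = 623/1646 ≈ 37.85%


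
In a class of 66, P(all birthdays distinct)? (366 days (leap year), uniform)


P(all different) = Π(366-i)/366 for i=0..65
= (366/366)×(365/366)×...×(301/366)
= 0.001939

P ≈ 0.0019 ≈ 0.19%


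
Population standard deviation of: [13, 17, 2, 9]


Mean = 41/4
  (13-41/4)²=121/16
  (17-41/4)²=729/16
  (2-41/4)²=1089/16
  (9-41/4)²=25/16
Σ(x-μ)² = 491/4
σ² = (491/4)/4 = 491/16

σ = √(491/16) ≈ 5.5396


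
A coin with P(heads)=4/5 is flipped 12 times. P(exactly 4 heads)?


Binomial: P(X=4) = C(12,4)×p^4×(1-p)^8
= 495 × 256/625 × 1/390625 = 25344/48828125

P(X=4) = 25344/48828125 ≈ 0.05%


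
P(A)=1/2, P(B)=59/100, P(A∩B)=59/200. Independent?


P(A)×P(B) = 59/200
P(A∩B) = 59/200
Equal ✓ → Independent

Yes, independent


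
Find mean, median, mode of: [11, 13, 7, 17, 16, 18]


Sorted: [7, 11, 13, 16, 17, 18]
Mean = 82/6 = 41/3
Median = 29/2
Freq: {11: 1, 13: 1, 7: 1, 17: 1, 16: 1, 18: 1}
Mode: No mode

Mean=41/3, Median=29/2, Mode=No mode


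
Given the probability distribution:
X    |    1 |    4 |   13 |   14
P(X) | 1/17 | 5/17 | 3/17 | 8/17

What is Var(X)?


E[X] = 172/17
E[X²] = 2156/17
Var(X) = E[X²] - (E[X])² = 2156/17 - 29584/289 = 7068/289

Var(X) = 7068/289 ≈ 24.4567


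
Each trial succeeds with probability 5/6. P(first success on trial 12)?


Geometric: P(X=12) = (1-p)^(k-1)×p = (1/6)^11×5/6 = 5/2176782336

P(X=12) = 5/2176782336 ≈ 0.00%


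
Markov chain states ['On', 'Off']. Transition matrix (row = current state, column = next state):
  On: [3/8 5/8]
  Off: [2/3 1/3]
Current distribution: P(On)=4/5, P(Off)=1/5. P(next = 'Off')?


P(next=Off) = Σᵢ P(now=i)×P(i→Off)
= 4/5×5/8 + 1/5×1/3
= 1/2 + 1/15 = 17/30

P = 17/30 ≈ 0.5667


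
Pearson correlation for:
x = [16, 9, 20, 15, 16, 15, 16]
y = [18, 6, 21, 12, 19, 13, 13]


n=7, Σx=107, Σy=102, Σxy=1649, Σx²=1699, Σy²=1644
r = (7×1649 - 107×102)/√((7×1699 - 107²)(7×1644 - 102²))
= 629/√(444×1104) = 629/√490176 ≈ 629/700.1257 ≈ 0.8984

r ≈ 0.8984


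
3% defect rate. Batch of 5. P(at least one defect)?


P(all good) = (97/100)^5 = 8587340257/10000000000
P(≥1 defect) = 1412659743/10000000000

P = 1412659743/10000000000 ≈ 14.13%


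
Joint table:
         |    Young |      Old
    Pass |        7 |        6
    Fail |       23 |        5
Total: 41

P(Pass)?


P(Pass) = (7+6)/41 = 13/41

P(Pass) = 13/41 ≈ 31.71%


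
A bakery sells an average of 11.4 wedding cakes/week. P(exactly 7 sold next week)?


Poisson(λ=11.4): P(X=7) = e^(-λ)×λ^k/k!
= e^(-11.4) × 11.4^7 / 7!
≈ 1.119548484e-05 × 25022687.9129 / 5040 ≈ 0.055584

P(X=7) ≈ 0.055584 ≈ 5.56%


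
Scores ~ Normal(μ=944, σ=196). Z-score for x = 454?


z = (x - μ)/σ = (454 - 944)/196 = -2.5

z = -2.5


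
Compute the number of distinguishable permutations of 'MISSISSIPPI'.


Letters: 11, freq: {'M': 1, 'I': 4, 'S': 4, 'P': 2}
11!/(1!×4!×4!×2!) = 39916800/1152 = 34650

34650


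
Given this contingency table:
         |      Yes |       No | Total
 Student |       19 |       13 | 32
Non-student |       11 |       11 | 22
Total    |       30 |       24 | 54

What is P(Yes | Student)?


P(Yes | Student) = 19/(19+13) = 19/32

P(Yes|Student) = 19/32 ≈ 59.38%


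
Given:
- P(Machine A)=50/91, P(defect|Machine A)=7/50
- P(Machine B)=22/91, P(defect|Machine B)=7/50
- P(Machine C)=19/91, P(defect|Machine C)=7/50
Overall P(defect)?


P(B) = Σ P(B|Aᵢ)×P(Aᵢ)
  7/50×50/91 = 1/13
  7/50×22/91 = 11/325
  7/50×19/91 = 19/650
Sum = 7/50

P(defect) = 7/50 ≈ 14.00%


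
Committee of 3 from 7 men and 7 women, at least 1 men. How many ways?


Count by #men:
  1M,2W: C(7,1)×C(7,2)=147
  2M,1W: C(7,2)×C(7,1)=147
  3M,0W: C(7,3)×C(7,0)=35
Total = 329

329


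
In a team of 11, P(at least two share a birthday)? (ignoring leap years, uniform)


P(all different) = Π(365-i)/365 for i=0..10
= 0.858859
P(match) = 1 - 0.858859 = 0.141141

P ≈ 0.1411 ≈ 14.11%


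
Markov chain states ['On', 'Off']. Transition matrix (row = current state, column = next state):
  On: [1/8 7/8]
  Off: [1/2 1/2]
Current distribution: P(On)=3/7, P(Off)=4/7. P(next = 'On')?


P(next=On) = Σᵢ P(now=i)×P(i→On)
= 3/7×1/8 + 4/7×1/2
= 3/56 + 2/7 = 19/56

P = 19/56 ≈ 0.3393


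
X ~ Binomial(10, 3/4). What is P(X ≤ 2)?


P(X ≤ 2) = Σ P(X=i) for i=0..2
P(X=0) = 1/1048576
P(X=1) = 15/524288
P(X=2) = 405/1048576
Sum = 109/262144

P(X ≤ 2) = 109/262144 ≈ 0.04%


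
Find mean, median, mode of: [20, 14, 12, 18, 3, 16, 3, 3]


Sorted: [3, 3, 3, 12, 14, 16, 18, 20]
Mean = 89/8
Median = 13
Freq: {20: 1, 14: 1, 12: 1, 18: 1, 3: 3, 16: 1}
Mode: [3]

Mean=89/8, Median=13, Mode=3


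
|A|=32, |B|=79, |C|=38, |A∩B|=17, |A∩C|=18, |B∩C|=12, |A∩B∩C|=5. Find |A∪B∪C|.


|A∪B∪C| = 32+79+38-17-18-12+5 = 107

|A∪B∪C| = 107


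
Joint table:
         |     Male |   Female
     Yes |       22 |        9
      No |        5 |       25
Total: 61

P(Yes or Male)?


P(Yes∨Male) = P(Yes) + P(Male) - P(Yes∧Male)
= (31 + 27 - 22)/61 = 36/61

P = 36/61 ≈ 59.02%


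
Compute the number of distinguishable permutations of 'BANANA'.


Letters: 6, freq: {'B': 1, 'A': 3, 'N': 2}
6!/(1!×3!×2!) = 720/12 = 60

60


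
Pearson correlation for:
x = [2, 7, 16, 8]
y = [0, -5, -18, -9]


n=4, Σx=33, Σy=-32, Σxy=-395, Σx²=373, Σy²=430
r = (4×(-395) - 33×(-32))/√((4×373 - 33²)(4×430 - (-32)²))
= -524/√(403×696) = -524/√280488 ≈ -524/529.6112 ≈ -0.9894

r ≈ -0.9894


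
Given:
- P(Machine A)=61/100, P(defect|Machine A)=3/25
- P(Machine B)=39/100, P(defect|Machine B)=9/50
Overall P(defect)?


P(B) = Σ P(B|Aᵢ)×P(Aᵢ)
  3/25×61/100 = 183/2500
  9/50×39/100 = 351/5000
Sum = 717/5000

P(defect) = 717/5000 ≈ 14.34%


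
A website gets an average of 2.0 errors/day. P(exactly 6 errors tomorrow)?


Poisson(λ=2.0): P(X=6) = e^(-λ)×λ^k/k!
= e^(-2.0) × 2.0^6 / 6!
≈ 0.1353352832 × 64 / 720 ≈ 0.012030

P(X=6) ≈ 0.012030 ≈ 1.20%


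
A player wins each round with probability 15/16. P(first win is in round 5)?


Geometric: P(X=5) = (1-p)^(k-1)×p = (1/16)^4×15/16 = 15/1048576

P(X=5) = 15/1048576 ≈ 0.00%


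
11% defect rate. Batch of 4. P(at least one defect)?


P(all good) = (89/100)^4 = 62742241/100000000
P(≥1 defect) = 37257759/100000000

P = 37257759/100000000 ≈ 37.26%


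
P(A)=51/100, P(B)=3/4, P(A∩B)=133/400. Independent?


P(A)×P(B) = 153/400
P(A∩B) = 133/400
Not equal → NOT independent

No, not independent


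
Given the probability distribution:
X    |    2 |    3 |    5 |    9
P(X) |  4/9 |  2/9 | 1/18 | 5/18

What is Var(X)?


E[X] = 13/3
E[X²] = 83/3
Var(X) = E[X²] - (E[X])² = 83/3 - 169/9 = 80/9

Var(X) = 80/9 ≈ 8.8889


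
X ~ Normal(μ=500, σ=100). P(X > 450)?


z = (450-500)/100 = -0.5
P(X > 450) = 1 - P(Z ≤ -0.5) = 1 - 0.3085 = 0.6915

P(X > 450) ≈ 0.6915


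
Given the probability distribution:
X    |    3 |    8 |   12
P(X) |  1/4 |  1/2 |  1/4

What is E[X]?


E[X] = Σ x·P(X=x)
= (3)×(1/4) + (8)×(1/2) + (12)×(1/4)
= 31/4

E[X] = 31/4


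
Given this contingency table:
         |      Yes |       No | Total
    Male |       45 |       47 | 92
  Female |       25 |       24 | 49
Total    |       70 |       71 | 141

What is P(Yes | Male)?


P(Yes | Male) = 45/(45+47) = 45/92

P(Yes|Male) = 45/92 ≈ 48.91%


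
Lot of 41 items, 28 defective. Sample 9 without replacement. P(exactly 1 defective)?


Hypergeometric: C(28,1)×C(13,8)/C(41,9)
= 28×1287/350343565 = 252/2449955

P(X=1) = 252/2449955 ≈ 0.01%


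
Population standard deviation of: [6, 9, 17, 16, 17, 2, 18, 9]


Mean = 94/8 = 47/4
  (6-47/4)²=529/16
  (9-47/4)²=121/16
  (17-47/4)²=441/16
  (16-47/4)²=289/16
  (17-47/4)²=441/16
  (2-47/4)²=1521/16
  (18-47/4)²=625/16
  (9-47/4)²=121/16
Σ(x-μ)² = 511/2
σ² = (511/2)/8 = 511/16

σ = √(511/16) ≈ 5.6513


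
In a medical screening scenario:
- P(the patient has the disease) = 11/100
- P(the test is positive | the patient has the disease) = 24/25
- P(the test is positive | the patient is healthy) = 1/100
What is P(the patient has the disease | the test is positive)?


Using Bayes' theorem:
P(A|B) = P(B|A)·P(A) / P(B)

P(the test is positive) = 24/25 × 11/100 + 1/100 × 89/100
= 66/625 + 89/10000 = 229/2000

P(the patient has the disease|the test is positive) = (66/625) / (229/2000) = 1056/1145

P(the patient has the disease|the test is positive) = 1056/1145 ≈ 92.23%


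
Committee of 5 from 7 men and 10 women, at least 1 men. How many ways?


Count by #men:
  1M,4W: C(7,1)×C(10,4)=1470
  2M,3W: C(7,2)×C(10,3)=2520
  3M,2W: C(7,3)×C(10,2)=1575
  4M,1W: C(7,4)×C(10,1)=350
  5M,0W: C(7,5)×C(10,0)=21
Total = 5936

5936


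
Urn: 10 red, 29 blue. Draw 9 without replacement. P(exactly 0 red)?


Hypergeometric: C(10,0)×C(29,9)/C(39,9)
= 1×10015005/211915132 = 70035/1481924

P(X=0) = 70035/1481924 ≈ 4.73%


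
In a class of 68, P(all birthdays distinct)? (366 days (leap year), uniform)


P(all different) = Π(366-i)/366 for i=0..67
= (366/366)×(365/366)×...×(299/366)
= 0.001299

P ≈ 0.0013 ≈ 0.13%


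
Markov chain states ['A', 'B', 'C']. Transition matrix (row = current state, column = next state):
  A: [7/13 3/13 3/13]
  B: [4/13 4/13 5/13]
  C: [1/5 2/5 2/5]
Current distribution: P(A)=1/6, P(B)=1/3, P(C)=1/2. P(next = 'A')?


P(next=A) = Σᵢ P(now=i)×P(i→A)
= 1/6×7/13 + 1/3×4/13 + 1/2×1/5
= 7/78 + 4/39 + 1/10 = 19/65

P = 19/65 ≈ 0.2923


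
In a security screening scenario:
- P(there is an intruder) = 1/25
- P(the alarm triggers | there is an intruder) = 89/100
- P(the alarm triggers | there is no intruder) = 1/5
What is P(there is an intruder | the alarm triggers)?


Using Bayes' theorem:
P(A|B) = P(B|A)·P(A) / P(B)

P(the alarm triggers) = 89/100 × 1/25 + 1/5 × 24/25
= 89/2500 + 24/125 = 569/2500

P(there is an intruder|the alarm triggers) = (89/2500) / (569/2500) = 89/569

P(there is an intruder|the alarm triggers) = 89/569 ≈ 15.64%


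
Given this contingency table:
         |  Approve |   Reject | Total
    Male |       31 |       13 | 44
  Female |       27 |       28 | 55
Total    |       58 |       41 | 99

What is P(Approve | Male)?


P(Approve | Male) = 31/(31+13) = 31/44

P(Approve|Male) = 31/44 ≈ 70.45%


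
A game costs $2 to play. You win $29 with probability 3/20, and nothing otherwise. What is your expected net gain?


E[gain] = (29-2)×3/20 + (-2)×17/20
= 81/20 - 17/10 = 47/20

Expected net gain = $47/20 ≈ $2.35


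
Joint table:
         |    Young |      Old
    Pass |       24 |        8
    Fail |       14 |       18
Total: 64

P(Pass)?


P(Pass) = (24+8)/64 = 32/64 = 1/2

P(Pass) = 1/2 ≈ 50.00%


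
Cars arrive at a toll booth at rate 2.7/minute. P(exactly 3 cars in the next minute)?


Poisson(λ=2.7): P(X=3) = e^(-λ)×λ^k/k!
= e^(-2.7) × 2.7^3 / 3!
≈ 0.06720551274 × 19.683 / 6 ≈ 0.220468

P(X=3) ≈ 0.220468 ≈ 22.05%


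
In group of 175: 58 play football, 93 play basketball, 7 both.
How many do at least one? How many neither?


|A∪B| = 58+93-7 = 144
Neither = 175-144 = 31

At least one: 144; Neither: 31


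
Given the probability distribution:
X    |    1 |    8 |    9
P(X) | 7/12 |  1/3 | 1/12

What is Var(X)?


E[X] = 4
E[X²] = 86/3
Var(X) = E[X²] - (E[X])² = 86/3 - 16 = 38/3

Var(X) = 38/3 ≈ 12.6667


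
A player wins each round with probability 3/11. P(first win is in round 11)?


Geometric: P(X=11) = (1-p)^(k-1)×p = (8/11)^10×3/11 = 3221225472/285311670611

P(X=11) = 3221225472/285311670611 ≈ 1.13%


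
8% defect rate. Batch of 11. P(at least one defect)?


P(all good) = (23/25)^11 = 952809757913927/2384185791015625
P(≥1 defect) = 1431376033101698/2384185791015625

P = 1431376033101698/2384185791015625 ≈ 60.04%


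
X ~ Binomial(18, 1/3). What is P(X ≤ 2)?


P(X ≤ 2) = Σ P(X=i) for i=0..2
P(X=0) = 262144/387420489
P(X=1) = 262144/43046721
P(X=2) = 1114112/43046721
Sum = 12648448/387420489

P(X ≤ 2) = 12648448/387420489 ≈ 3.26%


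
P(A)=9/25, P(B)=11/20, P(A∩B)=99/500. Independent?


P(A)×P(B) = 99/500
P(A∩B) = 99/500
Equal ✓ → Independent

Yes, independent


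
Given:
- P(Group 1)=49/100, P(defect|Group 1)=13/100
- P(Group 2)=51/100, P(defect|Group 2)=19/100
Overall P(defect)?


P(B) = Σ P(B|Aᵢ)×P(Aᵢ)
  13/100×49/100 = 637/10000
  19/100×51/100 = 969/10000
Sum = 803/5000

P(defect) = 803/5000 ≈ 16.06%


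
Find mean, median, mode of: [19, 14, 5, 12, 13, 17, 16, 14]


Sorted: [5, 12, 13, 14, 14, 16, 17, 19]
Mean = 110/8 = 55/4
Median = 14
Freq: {19: 1, 14: 2, 5: 1, 12: 1, 13: 1, 17: 1, 16: 1}
Mode: [14]

Mean=55/4, Median=14, Mode=14


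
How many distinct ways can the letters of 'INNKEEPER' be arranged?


Letters: 9, freq: {'I': 1, 'N': 2, 'K': 1, 'E': 3, 'P': 1, 'R': 1}
9!/(1!×2!×1!×3!×1!×1!) = 362880/12 = 30240

30240


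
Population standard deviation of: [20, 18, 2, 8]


Mean = 48/4 = 12
  (20-12)²=64
  (18-12)²=36
  (2-12)²=100
  (8-12)²=16
Σ(x-μ)² = 216
σ² = 216/4 = 54

σ = √(54) ≈ 7.3485


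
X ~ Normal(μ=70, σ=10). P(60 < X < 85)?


z₁=(60-70)/10=-1.0, z₂=(85-70)/10=1.5
P = Φ(1.5) - Φ(-1.0) = 0.933193 - 0.158655 = 0.774538 ≈ 0.7745

P(60 < X < 85) ≈ 0.7745


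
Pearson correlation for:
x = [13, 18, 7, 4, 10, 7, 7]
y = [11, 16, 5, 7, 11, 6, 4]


n=7, Σx=66, Σy=60, Σxy=674, Σx²=756, Σy²=624
r = (7×674 - 66×60)/√((7×756 - 66²)(7×624 - 60²))
= 758/√(936×768) = 758/√718848 ≈ 758/847.8490 ≈ 0.8940

r ≈ 0.8940


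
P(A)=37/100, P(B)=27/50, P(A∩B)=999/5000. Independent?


P(A)×P(B) = 999/5000
P(A∩B) = 999/5000
Equal ✓ → Independent

Yes, independent


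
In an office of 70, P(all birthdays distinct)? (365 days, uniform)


P(all different) = Π(365-i)/365 for i=0..69
= (365/365)×(364/365)×...×(296/365)
= 0.000840

P ≈ 0.0008 ≈ 0.08%


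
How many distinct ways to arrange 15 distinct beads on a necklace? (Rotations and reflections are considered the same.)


Free circular arrangements: rotations and reflections both identified.
(n-1)!/2 = 14!/2 = 87178291200/2 = 43589145600

43589145600


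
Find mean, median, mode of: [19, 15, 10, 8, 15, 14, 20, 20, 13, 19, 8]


Sorted: [8, 8, 10, 13, 14, 15, 15, 19, 19, 20, 20]
Mean = 161/11
Median = 15
Freq: {19: 2, 15: 2, 10: 1, 8: 2, 14: 1, 20: 2, 13: 1}
Mode: [8, 15, 19, 20]

Mean=161/11, Median=15, Mode=[8, 15, 19, 20]


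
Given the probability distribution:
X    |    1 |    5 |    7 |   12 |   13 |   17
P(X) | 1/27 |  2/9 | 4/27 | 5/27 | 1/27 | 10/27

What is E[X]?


E[X] = Σ x·P(X=x)
= (1)×(1/27) + (5)×(2/9) + (7)×(4/27) + (12)×(5/27) + (13)×(1/27) + (17)×(10/27)
= 302/27

E[X] = 302/27


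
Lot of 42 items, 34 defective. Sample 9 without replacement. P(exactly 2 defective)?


Hypergeometric: C(34,2)×C(8,7)/C(42,9)
= 561×8/445891810 = 132/13114465

P(X=2) = 132/13114465 ≈ 0.00%


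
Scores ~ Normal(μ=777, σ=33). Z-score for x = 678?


z = (x - μ)/σ = (678 - 777)/33 = -3.0

z = -3.0


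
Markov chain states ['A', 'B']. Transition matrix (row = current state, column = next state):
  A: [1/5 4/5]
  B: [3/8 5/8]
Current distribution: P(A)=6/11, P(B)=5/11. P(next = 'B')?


P(next=B) = Σᵢ P(now=i)×P(i→B)
= 6/11×4/5 + 5/11×5/8
= 24/55 + 25/88 = 317/440

P = 317/440 ≈ 0.7205


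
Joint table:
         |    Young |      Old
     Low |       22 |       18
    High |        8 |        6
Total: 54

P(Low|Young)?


P(Low|Young) = 22/(22+8) = 22/30 = 11/15

P = 11/15 ≈ 73.33%


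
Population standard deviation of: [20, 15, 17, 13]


Mean = 65/4
  (20-65/4)²=225/16
  (15-65/4)²=25/16
  (17-65/4)²=9/16
  (13-65/4)²=169/16
Σ(x-μ)² = 107/4
σ² = (107/4)/4 = 107/16

σ = √(107/16) ≈ 2.5860


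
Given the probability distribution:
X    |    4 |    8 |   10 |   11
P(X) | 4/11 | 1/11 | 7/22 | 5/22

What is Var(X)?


E[X] = 173/22
E[X²] = 1561/22
Var(X) = E[X²] - (E[X])² = 1561/22 - 29929/484 = 4413/484

Var(X) = 4413/484 ≈ 9.1178


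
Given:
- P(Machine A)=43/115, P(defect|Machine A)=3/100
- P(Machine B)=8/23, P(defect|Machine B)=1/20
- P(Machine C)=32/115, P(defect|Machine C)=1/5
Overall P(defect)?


P(B) = Σ P(B|Aᵢ)×P(Aᵢ)
  3/100×43/115 = 129/11500
  1/20×8/23 = 2/115
  1/5×32/115 = 32/575
Sum = 969/11500

P(defect) = 969/11500 ≈ 8.43%


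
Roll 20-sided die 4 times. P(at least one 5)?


P(no 5)^4 = (19/20)^4 = 130321/160000
P(≥1) = 1 - 130321/160000 = 29679/160000

P = 29679/160000 ≈ 18.55%


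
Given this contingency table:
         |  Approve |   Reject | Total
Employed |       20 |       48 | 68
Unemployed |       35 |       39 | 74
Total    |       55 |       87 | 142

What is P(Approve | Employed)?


P(Approve | Employed) = 20/(20+48) = 20/68 = 5/17

P(Approve|Employed) = 5/17 ≈ 29.41%


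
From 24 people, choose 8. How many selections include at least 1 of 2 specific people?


Complement: C(24,8) - C(22,8) = 735471 - 319770 = 415701

415701


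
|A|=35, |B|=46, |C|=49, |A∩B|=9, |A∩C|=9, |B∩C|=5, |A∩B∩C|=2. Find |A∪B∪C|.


|A∪B∪C| = 35+46+49-9-9-5+2 = 109

|A∪B∪C| = 109


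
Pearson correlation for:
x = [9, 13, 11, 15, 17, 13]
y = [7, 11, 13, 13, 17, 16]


n=6, Σx=78, Σy=77, Σxy=1041, Σx²=1054, Σy²=1053
r = (6×1041 - 78×77)/√((6×1054 - 78²)(6×1053 - 77²))
= 240/√(240×389) = 240/√93360 ≈ 240/305.5487 ≈ 0.7855

r ≈ 0.7855


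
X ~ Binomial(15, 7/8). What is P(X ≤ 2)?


P(X ≤ 2) = Σ P(X=i) for i=0..2
P(X=0) = 1/35184372088832
P(X=1) = 105/35184372088832
P(X=2) = 5145/35184372088832
Sum = 5251/35184372088832

P(X ≤ 2) = 5251/35184372088832 ≈ 0.00%


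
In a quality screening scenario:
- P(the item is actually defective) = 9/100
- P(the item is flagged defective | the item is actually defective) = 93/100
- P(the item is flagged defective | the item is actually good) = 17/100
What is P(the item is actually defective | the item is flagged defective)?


Using Bayes' theorem:
P(A|B) = P(B|A)·P(A) / P(B)

P(the item is flagged defective) = 93/100 × 9/100 + 17/100 × 91/100
= 837/10000 + 1547/10000 = 149/625

P(the item is actually defective|the item is flagged defective) = (837/10000) / (149/625) = 837/2384

P(the item is actually defective|the item is flagged defective) = 837/2384 ≈ 35.11%


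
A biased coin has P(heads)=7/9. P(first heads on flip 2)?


Geometric: P(X=2) = (1-p)^(k-1)×p = (2/9)^1×7/9 = 14/81

P(X=2) = 14/81 ≈ 17.28%


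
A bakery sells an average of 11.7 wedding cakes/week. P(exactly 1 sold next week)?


Poisson(λ=11.7): P(X=1) = e^(-λ)×λ^k/k!
= e^(-11.7) × 11.7^1 / 1!
≈ 8.293819161e-06 × 11.7 / 1 ≈ 0.000097

P(X=1) ≈ 0.000097 ≈ 0.01%


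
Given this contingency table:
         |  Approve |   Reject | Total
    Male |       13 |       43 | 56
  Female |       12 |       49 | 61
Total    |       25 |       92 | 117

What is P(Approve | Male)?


P(Approve | Male) = 13/(13+43) = 13/56

P(Approve|Male) = 13/56 ≈ 23.21%


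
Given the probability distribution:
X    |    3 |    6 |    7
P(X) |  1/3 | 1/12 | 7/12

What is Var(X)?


E[X] = 67/12
E[X²] = 415/12
Var(X) = E[X²] - (E[X])² = 415/12 - 4489/144 = 491/144

Var(X) = 491/144 ≈ 3.4097
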